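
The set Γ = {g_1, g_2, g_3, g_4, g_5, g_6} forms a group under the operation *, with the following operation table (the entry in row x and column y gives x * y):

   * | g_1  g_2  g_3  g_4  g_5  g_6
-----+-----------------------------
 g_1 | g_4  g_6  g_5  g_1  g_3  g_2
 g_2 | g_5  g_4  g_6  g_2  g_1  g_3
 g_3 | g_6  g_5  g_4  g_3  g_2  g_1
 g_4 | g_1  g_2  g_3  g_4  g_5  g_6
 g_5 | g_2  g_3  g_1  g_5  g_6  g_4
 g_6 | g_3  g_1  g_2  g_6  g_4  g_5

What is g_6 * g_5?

g_4

Read row g_6, column g_5: g_6 * g_5 = g_4.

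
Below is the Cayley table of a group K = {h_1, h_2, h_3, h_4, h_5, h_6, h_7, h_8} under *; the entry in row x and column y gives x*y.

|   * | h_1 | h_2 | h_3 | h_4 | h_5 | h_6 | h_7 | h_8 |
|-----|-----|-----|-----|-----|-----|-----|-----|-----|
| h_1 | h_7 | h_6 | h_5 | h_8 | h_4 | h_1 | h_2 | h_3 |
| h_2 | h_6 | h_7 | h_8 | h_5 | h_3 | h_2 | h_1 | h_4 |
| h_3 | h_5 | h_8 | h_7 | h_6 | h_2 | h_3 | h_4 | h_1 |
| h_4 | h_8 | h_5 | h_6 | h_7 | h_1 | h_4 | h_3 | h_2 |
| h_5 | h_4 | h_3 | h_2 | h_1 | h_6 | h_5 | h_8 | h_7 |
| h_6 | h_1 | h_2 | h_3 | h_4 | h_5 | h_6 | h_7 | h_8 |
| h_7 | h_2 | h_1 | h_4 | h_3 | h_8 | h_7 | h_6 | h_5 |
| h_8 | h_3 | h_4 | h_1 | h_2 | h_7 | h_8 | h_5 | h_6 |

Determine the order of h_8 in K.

The identity element is h_6 (its row matches the header).
h_8^1 = h_8
h_8^2 = h_8*h_8 = h_6
The first power of h_8 equal to the identity is h_8^2, so ord(h_8) = 2.

2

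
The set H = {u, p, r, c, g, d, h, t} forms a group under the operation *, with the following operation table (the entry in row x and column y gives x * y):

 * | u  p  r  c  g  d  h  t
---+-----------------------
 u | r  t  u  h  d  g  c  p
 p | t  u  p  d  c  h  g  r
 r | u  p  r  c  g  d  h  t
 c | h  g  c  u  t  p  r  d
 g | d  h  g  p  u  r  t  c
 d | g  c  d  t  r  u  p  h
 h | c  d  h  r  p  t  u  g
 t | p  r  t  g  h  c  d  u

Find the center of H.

{r, u}

An element z is central iff its row equals its column in the table.
For d: d * c = t ≠ p = c * d, so d ∉ Z.
Checking each element this way leaves Z(H) = {r, u}.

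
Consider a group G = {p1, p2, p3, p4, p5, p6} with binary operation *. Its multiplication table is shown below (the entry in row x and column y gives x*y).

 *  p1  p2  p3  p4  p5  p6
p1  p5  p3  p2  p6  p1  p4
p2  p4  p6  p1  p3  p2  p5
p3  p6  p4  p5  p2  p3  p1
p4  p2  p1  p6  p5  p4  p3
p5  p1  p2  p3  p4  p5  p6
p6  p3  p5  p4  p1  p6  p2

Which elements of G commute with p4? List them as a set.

Compare row p4 with column p4 entry by entry.
p1*p4 = p6 but p4*p1 = p2, so p1 does not.
Collecting the elements that commute with p4: C(p4) = {p4, p5}.
(Structurally, G here is isomorphic to the symmetric group S_3.)

{p4, p5}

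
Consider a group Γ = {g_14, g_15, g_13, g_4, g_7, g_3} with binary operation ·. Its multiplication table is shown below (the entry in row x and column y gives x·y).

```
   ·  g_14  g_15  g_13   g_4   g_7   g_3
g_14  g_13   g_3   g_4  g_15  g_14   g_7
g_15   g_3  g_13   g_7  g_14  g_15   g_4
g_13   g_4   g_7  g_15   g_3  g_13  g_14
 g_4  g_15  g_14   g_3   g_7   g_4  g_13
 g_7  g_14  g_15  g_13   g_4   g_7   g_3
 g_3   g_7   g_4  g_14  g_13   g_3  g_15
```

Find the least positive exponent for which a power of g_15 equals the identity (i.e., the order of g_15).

The identity element is g_7 (its row matches the header).
g_15^1 = g_15
g_15^2 = g_15·g_15 = g_13
g_15^3 = g_13·g_15 = g_7
The first power of g_15 equal to the identity is g_15^3, so ord(g_15) = 3.

3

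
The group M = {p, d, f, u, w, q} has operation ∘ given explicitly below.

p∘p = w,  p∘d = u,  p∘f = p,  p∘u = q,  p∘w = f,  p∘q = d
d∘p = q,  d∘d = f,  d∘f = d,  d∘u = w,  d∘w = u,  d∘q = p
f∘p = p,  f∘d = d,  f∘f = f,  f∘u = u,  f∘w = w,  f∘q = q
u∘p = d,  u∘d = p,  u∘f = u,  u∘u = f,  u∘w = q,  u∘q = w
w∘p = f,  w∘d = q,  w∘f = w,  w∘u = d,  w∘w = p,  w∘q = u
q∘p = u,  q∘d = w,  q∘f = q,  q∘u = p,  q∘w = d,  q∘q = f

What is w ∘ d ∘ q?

f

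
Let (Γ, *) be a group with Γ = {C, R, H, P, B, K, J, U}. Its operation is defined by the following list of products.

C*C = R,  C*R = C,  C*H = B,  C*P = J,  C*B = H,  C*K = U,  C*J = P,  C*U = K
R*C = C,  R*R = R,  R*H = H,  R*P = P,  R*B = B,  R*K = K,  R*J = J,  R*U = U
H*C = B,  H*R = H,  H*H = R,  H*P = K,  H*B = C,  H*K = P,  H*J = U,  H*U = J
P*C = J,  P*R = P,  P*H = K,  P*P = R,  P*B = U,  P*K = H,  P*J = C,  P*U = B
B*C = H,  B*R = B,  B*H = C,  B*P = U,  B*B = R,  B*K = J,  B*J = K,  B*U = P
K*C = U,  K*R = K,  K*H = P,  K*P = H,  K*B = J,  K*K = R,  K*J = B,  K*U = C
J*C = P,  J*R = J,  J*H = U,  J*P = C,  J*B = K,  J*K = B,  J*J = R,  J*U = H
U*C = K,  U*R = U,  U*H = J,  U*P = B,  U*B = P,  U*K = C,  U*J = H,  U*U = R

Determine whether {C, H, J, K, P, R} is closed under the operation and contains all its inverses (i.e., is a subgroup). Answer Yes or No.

C * H = B, which is not in {C, H, J, K, P, R}.
The subset is not closed under *, so it is not a subgroup.

No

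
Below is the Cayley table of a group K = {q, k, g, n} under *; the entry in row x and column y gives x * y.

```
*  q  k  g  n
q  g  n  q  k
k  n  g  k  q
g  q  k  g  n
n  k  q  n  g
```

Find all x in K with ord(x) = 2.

Identity is g. Compute the order of each non-identity element by repeated multiplication:
  q: q → g  (order 2)
  k: k → g  (order 2)
  n: n → g  (order 2)
Elements of order 2: {k, n, q}.

{k, n, q}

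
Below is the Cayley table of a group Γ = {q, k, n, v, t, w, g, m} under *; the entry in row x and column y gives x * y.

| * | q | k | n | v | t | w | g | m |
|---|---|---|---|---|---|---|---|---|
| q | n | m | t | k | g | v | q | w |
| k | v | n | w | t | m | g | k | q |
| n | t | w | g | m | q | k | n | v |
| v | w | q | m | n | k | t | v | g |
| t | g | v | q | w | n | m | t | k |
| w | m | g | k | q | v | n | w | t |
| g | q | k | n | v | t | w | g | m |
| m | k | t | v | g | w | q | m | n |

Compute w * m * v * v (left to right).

w * m = t
t * v = w
w * v = q

q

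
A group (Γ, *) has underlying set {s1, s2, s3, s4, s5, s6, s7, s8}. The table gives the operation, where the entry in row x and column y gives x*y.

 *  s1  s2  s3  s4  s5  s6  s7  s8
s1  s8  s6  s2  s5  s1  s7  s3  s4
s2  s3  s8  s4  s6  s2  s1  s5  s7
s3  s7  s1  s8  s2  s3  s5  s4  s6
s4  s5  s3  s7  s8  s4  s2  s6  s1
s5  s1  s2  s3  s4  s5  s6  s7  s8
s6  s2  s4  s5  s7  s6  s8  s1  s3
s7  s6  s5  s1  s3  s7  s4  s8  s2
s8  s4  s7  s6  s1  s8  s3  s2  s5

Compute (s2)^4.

s5

s2^1 = s2
s2^2 = s2*s2 = s8
s2^3 = s8*s2 = s7
s2^4 = s7*s2 = s5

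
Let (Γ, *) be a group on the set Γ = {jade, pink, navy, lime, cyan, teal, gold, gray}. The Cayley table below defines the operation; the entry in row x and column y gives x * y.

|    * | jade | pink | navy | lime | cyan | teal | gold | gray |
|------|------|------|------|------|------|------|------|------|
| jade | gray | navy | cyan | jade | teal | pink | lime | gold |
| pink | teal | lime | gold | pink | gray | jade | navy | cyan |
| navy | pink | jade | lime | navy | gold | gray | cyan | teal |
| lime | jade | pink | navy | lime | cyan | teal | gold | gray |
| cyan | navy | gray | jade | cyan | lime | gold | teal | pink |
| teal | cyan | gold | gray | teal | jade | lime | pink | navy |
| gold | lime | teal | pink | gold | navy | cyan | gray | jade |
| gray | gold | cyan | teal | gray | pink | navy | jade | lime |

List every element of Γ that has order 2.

{cyan, gray, navy, pink, teal}

Identity is lime. Compute the order of each non-identity element by repeated multiplication:
  jade: jade → gray → gold → lime  (order 4)
  pink: pink → lime  (order 2)
  navy: navy → lime  (order 2)
  cyan: cyan → lime  (order 2)
  teal: teal → lime  (order 2)
  gold: gold → gray → jade → lime  (order 4)
  gray: gray → lime  (order 2)
Elements of order 2: {cyan, gray, navy, pink, teal}.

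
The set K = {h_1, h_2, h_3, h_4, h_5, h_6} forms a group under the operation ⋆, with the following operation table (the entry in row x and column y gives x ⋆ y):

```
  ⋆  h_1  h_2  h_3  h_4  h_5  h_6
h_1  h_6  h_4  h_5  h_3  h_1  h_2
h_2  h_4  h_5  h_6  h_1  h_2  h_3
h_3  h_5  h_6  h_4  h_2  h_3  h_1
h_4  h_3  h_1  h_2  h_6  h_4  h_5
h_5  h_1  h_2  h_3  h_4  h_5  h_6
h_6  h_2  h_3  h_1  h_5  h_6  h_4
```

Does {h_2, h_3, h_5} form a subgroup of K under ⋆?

h_2 ⋆ h_3 = h_6, which is not in {h_2, h_3, h_5}.
The subset is not closed under ⋆, so it is not a subgroup.

No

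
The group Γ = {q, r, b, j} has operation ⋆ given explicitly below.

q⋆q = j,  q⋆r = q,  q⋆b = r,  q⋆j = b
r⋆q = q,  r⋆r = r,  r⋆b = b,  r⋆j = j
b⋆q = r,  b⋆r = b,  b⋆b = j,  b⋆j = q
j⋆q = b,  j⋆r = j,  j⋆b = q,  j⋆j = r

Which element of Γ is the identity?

r

The identity e satisfies e ⋆ x = x for all x, so its row in the table reproduces the column headers.
Row r reads: q, r, b, j — exactly the header order. So r is the identity.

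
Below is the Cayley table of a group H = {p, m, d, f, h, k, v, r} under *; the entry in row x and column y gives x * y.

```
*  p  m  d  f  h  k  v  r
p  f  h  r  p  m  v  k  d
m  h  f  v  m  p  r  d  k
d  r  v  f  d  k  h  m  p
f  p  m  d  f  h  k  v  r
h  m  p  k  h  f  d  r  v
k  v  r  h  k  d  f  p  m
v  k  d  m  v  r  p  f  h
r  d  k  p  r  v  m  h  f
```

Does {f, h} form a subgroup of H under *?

{f, h} contains the identity f.
Checking products: every product of two elements of {f, h} (read from the table) lies in {f, h}, so the set is closed.
In a finite group, a nonempty closed subset is a subgroup. So {f, h} ≤ H.

Yes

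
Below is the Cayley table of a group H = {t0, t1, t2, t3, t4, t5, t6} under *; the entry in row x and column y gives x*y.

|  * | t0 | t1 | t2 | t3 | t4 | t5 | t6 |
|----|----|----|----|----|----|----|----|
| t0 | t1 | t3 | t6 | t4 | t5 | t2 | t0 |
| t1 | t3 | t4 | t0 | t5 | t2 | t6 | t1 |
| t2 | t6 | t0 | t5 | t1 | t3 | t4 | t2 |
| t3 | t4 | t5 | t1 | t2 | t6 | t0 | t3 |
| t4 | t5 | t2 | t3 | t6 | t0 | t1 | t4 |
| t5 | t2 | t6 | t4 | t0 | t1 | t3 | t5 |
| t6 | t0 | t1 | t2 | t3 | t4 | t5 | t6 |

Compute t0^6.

t0^1 = t0
t0^2 = t0*t0 = t1
t0^3 = t1*t0 = t3
t0^4 = t3*t0 = t4
t0^5 = t4*t0 = t5
t0^6 = t5*t0 = t2
(Structurally, H here is isomorphic to the cyclic group Z_7.)

t2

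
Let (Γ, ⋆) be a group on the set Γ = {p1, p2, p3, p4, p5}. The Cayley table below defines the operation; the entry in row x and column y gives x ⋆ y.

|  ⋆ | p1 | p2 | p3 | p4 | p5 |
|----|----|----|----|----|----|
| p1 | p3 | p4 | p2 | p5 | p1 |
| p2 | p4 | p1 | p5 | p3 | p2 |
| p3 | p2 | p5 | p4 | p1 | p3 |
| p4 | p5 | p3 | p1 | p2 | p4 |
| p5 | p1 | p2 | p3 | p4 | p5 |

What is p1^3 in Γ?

p1^1 = p1
p1^2 = p1 ⋆ p1 = p3
p1^3 = p3 ⋆ p1 = p2

p2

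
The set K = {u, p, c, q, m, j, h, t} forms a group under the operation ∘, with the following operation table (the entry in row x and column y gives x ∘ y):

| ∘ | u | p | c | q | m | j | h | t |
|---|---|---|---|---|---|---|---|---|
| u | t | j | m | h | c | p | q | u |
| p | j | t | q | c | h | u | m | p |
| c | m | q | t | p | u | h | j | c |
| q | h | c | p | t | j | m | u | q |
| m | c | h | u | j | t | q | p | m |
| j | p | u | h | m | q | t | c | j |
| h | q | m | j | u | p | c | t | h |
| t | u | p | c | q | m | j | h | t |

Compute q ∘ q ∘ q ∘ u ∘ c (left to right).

q ∘ q = t
t ∘ q = q
q ∘ u = h
h ∘ c = j
(Structurally, K here is isomorphic to the elementary abelian group (Z_2)^3.)

j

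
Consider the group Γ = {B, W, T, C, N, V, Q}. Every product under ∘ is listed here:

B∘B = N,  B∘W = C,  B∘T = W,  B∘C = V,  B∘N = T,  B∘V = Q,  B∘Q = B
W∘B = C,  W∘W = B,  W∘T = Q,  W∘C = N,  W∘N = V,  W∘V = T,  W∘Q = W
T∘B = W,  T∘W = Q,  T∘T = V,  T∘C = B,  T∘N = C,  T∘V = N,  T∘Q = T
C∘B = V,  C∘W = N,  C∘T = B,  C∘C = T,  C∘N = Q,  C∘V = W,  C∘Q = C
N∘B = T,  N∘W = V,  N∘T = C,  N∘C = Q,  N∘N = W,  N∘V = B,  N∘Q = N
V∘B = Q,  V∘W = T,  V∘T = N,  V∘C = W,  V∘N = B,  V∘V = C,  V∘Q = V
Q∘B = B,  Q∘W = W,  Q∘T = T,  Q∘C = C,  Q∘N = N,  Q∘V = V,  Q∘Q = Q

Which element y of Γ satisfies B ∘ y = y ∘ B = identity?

V

First locate the identity: row Q matches the header, so Q is the identity.
Scan row B for Q: B ∘ V = Q. Hence B^(-1) = V.
(Structurally, Γ here is isomorphic to the cyclic group Z_7.)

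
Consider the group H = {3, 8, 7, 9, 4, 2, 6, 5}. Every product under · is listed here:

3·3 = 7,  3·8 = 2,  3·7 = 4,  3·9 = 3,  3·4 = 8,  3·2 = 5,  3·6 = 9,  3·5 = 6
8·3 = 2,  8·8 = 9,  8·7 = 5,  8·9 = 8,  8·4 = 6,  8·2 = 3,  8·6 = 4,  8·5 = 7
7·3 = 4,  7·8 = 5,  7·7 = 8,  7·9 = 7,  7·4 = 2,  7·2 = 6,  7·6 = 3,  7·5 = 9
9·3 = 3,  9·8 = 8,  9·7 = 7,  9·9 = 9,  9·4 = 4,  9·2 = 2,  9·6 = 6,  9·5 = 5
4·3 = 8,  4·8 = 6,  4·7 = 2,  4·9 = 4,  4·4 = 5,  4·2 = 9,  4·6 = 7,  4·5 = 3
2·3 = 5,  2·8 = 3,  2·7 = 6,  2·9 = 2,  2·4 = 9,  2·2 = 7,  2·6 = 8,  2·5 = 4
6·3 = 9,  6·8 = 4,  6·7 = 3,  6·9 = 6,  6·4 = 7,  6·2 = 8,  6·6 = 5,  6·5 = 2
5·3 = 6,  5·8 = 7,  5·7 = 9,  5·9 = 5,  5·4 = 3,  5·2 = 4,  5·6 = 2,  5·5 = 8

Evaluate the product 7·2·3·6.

7·2 = 6
6·3 = 9
9·6 = 6

6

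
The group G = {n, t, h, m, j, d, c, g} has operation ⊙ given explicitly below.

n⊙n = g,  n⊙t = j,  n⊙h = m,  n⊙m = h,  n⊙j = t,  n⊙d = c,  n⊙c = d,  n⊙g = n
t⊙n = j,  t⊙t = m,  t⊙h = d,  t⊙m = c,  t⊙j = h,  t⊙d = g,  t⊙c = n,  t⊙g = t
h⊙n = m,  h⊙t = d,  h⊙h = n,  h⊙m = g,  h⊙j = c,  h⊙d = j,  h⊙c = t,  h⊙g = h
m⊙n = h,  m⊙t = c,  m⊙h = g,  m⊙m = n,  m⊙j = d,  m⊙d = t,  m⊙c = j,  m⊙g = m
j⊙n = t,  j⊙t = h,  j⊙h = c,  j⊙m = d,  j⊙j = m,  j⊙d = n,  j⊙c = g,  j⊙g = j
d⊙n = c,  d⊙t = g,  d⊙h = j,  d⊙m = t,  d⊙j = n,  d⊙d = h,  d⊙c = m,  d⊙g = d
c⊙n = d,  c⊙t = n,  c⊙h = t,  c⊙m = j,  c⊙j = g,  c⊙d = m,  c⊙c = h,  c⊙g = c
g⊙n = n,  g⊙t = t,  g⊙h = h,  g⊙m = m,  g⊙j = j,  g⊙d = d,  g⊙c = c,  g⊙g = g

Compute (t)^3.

c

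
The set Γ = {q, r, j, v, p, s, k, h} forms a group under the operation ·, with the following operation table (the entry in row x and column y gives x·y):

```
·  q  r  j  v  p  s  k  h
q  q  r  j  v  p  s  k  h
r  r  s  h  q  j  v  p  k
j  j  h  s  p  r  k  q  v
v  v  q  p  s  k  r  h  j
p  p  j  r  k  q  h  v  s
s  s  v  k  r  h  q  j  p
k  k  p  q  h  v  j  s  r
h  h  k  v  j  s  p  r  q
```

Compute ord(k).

4

The identity element is q (its row matches the header).
k^1 = k
k^2 = k·k = s
k^3 = s·k = j
k^4 = j·k = q
The first power of k equal to the identity is k^4, so ord(k) = 4.
(Structurally, Γ here is isomorphic to Z_2 x Z_4.)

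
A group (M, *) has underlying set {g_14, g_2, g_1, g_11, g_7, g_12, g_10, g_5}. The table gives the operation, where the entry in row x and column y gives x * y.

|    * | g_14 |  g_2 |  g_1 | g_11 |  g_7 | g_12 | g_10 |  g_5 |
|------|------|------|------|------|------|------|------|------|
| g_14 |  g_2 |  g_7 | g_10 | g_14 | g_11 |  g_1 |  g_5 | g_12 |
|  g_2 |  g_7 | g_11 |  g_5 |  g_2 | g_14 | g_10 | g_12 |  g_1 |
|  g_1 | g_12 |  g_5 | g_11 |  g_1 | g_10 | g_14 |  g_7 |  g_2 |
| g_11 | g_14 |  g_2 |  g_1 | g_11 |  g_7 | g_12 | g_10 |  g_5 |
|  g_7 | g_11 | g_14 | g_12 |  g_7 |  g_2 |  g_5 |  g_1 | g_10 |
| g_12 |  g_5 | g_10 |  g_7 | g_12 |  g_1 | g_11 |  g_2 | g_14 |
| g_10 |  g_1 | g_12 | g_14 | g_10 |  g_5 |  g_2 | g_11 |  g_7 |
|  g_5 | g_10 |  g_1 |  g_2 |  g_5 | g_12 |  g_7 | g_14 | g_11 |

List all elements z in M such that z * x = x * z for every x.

{g_11, g_2}

An element z is central iff its row equals its column in the table.
For g_12: g_12 * g_7 = g_1 ≠ g_5 = g_7 * g_12, so g_12 ∉ Z.
Checking each element this way leaves Z(M) = {g_11, g_2}.
(Structurally, M here is isomorphic to the dihedral group D_4.)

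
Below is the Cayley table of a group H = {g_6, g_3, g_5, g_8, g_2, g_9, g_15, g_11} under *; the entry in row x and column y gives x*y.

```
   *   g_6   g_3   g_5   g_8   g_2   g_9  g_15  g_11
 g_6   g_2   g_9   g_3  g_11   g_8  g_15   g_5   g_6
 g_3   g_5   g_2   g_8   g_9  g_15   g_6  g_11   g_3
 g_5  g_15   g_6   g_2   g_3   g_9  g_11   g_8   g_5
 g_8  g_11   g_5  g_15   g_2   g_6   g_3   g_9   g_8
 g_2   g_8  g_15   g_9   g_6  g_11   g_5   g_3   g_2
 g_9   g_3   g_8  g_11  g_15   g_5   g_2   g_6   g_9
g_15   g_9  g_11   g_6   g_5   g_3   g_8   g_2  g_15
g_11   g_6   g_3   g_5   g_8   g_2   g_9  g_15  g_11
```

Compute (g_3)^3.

g_3^1 = g_3
g_3^2 = g_3*g_3 = g_2
g_3^3 = g_2*g_3 = g_15

g_15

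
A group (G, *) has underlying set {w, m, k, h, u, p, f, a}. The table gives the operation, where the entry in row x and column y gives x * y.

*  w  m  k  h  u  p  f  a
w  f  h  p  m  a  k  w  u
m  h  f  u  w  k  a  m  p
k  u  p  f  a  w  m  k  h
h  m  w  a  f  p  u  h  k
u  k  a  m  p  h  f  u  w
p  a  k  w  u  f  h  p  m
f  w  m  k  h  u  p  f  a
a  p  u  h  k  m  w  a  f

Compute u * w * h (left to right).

a

u * w = k
k * h = a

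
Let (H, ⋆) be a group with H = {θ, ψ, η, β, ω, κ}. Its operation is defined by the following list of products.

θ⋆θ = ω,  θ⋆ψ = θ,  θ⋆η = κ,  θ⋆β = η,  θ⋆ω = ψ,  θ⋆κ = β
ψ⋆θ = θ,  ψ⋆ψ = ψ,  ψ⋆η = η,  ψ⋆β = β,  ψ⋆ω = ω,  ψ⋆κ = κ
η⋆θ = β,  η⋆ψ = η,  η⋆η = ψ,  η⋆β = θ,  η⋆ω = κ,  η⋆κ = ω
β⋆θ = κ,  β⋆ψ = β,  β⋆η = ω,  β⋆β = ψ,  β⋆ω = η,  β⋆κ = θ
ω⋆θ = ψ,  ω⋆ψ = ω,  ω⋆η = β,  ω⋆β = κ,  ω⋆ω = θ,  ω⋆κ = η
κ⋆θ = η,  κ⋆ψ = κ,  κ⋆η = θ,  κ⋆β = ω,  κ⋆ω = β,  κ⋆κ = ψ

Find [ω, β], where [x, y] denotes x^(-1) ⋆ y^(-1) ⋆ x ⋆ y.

ω

Identity is ψ; from the table ω^(-1) = θ and β^(-1) = β.
θ ⋆ β = η
η ⋆ ω = κ
κ ⋆ β = ω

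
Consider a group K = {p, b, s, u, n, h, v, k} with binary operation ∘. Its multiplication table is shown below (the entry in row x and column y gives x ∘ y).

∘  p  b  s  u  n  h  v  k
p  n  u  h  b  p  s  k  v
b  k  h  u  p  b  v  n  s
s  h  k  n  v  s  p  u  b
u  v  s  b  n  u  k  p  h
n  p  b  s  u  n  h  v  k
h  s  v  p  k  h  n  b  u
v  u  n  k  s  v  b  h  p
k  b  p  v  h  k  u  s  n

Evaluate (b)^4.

b^1 = b
b^2 = b ∘ b = h
b^3 = h ∘ b = v
b^4 = v ∘ b = n

n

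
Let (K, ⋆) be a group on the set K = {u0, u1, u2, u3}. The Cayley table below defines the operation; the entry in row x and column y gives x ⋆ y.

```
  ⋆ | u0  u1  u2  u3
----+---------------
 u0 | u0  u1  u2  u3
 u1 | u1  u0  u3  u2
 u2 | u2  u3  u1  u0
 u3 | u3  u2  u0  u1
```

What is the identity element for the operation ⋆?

u0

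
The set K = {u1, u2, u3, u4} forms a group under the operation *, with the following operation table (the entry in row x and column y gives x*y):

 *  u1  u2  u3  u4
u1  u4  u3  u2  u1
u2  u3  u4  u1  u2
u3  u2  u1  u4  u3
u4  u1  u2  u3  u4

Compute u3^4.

u3^1 = u3
u3^2 = u3*u3 = u4
u3^3 = u4*u3 = u3
u3^4 = u3*u3 = u4

u4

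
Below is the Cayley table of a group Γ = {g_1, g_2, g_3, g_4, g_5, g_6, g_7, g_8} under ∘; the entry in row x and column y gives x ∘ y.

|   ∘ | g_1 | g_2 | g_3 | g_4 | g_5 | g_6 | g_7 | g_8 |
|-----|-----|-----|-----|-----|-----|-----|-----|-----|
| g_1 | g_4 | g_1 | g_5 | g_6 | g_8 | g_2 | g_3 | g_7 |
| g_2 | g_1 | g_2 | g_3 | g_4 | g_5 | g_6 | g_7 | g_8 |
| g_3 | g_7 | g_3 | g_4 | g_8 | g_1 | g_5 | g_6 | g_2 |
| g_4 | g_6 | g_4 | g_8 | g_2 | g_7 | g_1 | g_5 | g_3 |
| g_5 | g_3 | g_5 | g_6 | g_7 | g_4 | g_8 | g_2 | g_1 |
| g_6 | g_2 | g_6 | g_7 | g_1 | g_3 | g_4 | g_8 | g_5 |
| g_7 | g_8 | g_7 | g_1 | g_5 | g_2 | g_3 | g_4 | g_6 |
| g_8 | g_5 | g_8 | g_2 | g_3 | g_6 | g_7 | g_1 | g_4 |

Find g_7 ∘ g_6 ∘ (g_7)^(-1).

The identity is g_2. In row g_7, the entry g_2 sits in column g_5, so g_7^(-1) = g_5.
g_7 ∘ g_6 = g_3
g_3 ∘ g_5 = g_1

g_1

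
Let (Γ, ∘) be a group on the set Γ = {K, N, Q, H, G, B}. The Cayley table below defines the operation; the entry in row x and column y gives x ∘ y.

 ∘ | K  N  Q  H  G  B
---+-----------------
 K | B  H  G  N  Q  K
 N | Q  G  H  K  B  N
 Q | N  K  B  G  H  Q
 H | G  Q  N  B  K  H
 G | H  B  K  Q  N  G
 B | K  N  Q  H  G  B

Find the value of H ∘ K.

Read row H, column K: H ∘ K = G.

G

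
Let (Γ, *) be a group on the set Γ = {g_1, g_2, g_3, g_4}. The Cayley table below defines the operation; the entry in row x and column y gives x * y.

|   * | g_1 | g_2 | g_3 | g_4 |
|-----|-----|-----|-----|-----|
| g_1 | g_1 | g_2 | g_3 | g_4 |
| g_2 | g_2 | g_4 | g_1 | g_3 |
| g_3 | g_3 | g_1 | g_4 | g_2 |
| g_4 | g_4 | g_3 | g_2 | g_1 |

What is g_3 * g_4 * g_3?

g_3 * g_4 = g_2
g_2 * g_3 = g_1

g_1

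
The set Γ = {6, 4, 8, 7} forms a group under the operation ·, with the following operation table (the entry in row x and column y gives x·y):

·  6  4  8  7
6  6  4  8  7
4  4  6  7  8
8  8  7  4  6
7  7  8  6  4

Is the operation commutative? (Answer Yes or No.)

Check whether the table is symmetric across its main diagonal.
Every entry (row x, col y) equals the entry (row y, col x), so Γ is abelian.

Yes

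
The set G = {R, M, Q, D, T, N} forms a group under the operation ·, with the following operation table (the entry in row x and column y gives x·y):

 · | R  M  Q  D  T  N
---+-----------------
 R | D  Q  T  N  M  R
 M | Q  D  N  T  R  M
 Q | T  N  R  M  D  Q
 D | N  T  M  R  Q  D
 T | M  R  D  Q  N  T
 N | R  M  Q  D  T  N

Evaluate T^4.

T^1 = T
T^2 = T·T = N
T^3 = N·T = T
T^4 = T·T = N

N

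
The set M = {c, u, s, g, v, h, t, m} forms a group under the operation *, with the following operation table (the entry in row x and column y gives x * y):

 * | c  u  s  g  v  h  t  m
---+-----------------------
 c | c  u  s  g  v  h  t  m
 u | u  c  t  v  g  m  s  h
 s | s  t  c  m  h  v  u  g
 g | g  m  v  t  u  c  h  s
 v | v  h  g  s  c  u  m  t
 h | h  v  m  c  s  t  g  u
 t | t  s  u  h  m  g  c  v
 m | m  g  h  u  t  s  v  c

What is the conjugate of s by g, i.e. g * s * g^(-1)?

u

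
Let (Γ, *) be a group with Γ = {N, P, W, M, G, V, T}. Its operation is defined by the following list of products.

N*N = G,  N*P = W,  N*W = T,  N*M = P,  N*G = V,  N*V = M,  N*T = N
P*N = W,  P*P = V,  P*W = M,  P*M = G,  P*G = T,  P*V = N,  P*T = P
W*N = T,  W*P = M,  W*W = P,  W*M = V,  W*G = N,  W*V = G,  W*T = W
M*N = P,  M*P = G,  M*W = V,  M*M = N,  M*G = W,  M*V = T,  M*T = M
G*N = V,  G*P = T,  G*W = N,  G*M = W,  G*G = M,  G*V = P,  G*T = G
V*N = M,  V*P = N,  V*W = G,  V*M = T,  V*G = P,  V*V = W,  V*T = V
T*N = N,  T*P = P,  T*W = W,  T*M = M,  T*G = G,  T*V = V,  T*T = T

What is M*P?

Read row M, column P: M*P = G.

G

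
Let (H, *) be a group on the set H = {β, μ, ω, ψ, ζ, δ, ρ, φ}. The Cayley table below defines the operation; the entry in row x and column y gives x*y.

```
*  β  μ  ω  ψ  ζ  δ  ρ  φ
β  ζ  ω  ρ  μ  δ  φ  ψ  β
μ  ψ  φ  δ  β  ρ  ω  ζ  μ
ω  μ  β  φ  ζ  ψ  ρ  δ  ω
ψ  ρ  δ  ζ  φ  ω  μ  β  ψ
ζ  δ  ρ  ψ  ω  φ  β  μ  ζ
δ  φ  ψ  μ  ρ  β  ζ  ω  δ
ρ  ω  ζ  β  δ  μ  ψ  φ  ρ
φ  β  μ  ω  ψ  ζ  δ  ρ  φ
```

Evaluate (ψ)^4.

φ

ψ^1 = ψ
ψ^2 = ψ*ψ = φ
ψ^3 = φ*ψ = ψ
ψ^4 = ψ*ψ = φ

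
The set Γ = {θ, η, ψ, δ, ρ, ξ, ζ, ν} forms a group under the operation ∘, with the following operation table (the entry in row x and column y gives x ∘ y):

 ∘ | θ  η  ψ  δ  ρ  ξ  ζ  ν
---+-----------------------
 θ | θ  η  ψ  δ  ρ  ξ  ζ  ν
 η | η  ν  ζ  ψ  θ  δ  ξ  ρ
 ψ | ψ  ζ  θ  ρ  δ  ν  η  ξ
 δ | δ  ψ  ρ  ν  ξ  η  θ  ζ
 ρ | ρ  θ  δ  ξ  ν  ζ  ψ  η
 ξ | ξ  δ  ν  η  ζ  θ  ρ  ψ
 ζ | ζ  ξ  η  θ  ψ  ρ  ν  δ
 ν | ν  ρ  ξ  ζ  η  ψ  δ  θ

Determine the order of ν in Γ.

The identity element is θ (its row matches the header).
ν^1 = ν
ν^2 = ν ∘ ν = θ
The first power of ν equal to the identity is ν^2, so ord(ν) = 2.

2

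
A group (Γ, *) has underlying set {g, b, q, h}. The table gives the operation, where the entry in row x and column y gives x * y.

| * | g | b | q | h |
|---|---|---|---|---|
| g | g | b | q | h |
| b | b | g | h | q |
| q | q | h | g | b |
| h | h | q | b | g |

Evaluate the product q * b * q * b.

g

q * b = h
h * q = b
b * b = g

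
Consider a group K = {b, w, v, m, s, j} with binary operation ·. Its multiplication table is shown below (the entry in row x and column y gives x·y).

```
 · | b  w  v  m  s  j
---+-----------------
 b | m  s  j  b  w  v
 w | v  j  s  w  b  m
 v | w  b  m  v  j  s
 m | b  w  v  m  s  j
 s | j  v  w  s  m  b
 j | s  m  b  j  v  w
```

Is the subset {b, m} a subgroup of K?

{b, m} contains the identity m.
Checking products: every product of two elements of {b, m} (read from the table) lies in {b, m}, so the set is closed.
In a finite group, a nonempty closed subset is a subgroup. So {b, m} ≤ K.
(Structurally, K here is isomorphic to the symmetric group S_3.)

Yes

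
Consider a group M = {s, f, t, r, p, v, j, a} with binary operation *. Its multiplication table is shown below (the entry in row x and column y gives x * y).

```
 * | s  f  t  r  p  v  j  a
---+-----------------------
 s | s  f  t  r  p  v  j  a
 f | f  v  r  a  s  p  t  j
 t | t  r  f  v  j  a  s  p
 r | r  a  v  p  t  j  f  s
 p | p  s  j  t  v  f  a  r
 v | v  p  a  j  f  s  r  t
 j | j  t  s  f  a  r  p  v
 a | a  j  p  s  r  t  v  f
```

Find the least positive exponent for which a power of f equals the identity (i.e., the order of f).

The identity element is s (its row matches the header).
f^1 = f
f^2 = f * f = v
f^3 = v * f = p
f^4 = p * f = s
The first power of f equal to the identity is f^4, so ord(f) = 4.

4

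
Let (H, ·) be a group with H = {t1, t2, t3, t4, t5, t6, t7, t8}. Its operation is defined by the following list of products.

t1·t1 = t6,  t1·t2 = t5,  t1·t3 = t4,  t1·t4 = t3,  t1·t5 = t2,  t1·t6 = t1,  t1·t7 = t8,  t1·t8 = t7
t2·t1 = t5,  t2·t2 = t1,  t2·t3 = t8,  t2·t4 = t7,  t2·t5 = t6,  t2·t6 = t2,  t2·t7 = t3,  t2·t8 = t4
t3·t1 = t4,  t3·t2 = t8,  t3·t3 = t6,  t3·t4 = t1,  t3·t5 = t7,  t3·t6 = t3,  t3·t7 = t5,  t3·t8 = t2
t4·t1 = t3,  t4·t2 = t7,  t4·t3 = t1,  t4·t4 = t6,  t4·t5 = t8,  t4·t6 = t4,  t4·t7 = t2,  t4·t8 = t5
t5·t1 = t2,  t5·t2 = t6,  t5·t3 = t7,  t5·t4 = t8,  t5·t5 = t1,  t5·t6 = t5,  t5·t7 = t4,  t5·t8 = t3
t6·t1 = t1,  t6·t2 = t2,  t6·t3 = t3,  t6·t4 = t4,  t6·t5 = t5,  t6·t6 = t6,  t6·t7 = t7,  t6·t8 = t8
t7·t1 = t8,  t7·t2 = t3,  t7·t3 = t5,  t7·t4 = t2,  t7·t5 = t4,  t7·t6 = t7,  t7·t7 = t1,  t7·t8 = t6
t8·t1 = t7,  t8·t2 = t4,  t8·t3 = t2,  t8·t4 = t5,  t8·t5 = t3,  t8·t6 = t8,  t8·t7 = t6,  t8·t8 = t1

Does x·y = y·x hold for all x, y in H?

Yes

Check whether the table is symmetric across its main diagonal.
Every entry (row x, col y) equals the entry (row y, col x), so H is abelian.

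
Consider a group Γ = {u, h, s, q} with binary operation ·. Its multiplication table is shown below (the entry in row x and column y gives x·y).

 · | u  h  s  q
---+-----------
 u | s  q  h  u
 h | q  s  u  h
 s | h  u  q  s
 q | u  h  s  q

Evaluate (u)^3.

h

u^1 = u
u^2 = u·u = s
u^3 = s·u = h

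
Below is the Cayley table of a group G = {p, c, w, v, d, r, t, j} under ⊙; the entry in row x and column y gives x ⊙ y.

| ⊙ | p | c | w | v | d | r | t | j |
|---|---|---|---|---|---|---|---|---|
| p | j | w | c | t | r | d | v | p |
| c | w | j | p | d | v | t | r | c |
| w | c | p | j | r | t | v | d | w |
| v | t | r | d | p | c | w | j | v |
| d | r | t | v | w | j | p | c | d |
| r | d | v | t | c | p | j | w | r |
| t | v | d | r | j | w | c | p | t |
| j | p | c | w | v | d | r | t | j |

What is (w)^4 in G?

j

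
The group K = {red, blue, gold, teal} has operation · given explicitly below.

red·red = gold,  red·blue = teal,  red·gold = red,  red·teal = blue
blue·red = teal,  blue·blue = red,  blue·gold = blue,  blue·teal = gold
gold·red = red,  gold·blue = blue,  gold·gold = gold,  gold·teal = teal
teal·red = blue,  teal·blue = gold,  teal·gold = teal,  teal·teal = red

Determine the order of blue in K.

The identity element is gold (its row matches the header).
blue^1 = blue
blue^2 = blue·blue = red
blue^3 = red·blue = teal
blue^4 = teal·blue = gold
The first power of blue equal to the identity is blue^4, so ord(blue) = 4.

4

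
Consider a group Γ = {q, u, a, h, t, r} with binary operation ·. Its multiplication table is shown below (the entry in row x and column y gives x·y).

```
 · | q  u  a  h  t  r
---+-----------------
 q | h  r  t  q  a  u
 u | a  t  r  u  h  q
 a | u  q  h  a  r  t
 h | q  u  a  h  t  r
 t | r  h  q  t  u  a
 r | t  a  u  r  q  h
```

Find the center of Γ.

An element z is central iff its row equals its column in the table.
For u: u·r = q ≠ a = r·u, so u ∉ Z.
Checking each element this way leaves Z(Γ) = {h}.

{h}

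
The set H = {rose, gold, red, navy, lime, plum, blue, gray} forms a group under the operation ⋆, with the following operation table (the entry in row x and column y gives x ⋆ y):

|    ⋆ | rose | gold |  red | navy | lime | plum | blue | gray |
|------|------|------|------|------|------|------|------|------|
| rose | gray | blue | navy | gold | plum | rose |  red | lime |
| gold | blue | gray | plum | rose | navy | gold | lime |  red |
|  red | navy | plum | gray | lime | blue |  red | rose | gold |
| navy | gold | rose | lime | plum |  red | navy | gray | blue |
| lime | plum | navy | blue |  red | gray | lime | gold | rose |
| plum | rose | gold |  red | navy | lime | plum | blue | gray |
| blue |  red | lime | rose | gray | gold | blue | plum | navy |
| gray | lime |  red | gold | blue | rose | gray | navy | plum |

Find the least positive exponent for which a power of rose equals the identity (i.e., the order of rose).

4

The identity element is plum (its row matches the header).
rose^1 = rose
rose^2 = rose ⋆ rose = gray
rose^3 = gray ⋆ rose = lime
rose^4 = lime ⋆ rose = plum
The first power of rose equal to the identity is rose^4, so ord(rose) = 4.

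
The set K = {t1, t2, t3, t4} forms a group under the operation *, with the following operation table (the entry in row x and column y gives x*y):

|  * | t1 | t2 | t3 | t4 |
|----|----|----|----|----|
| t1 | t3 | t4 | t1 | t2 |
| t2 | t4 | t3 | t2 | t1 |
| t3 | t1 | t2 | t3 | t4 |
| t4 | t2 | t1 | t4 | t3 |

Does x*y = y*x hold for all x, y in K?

Yes

Check whether the table is symmetric across its main diagonal.
Every entry (row x, col y) equals the entry (row y, col x), so K is abelian.
(In fact K ≅ the Klein four-group V_4.)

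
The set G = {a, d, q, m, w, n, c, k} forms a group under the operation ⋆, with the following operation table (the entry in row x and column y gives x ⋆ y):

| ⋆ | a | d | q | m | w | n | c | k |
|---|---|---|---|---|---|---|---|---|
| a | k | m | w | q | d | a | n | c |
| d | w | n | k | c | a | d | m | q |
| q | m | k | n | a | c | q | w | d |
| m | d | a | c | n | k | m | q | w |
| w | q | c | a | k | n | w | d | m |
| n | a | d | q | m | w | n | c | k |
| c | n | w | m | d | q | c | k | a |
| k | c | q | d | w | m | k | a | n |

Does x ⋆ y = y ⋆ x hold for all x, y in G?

No

c ⋆ m = d but m ⋆ c = q.
Since c and m do not commute, G is not abelian.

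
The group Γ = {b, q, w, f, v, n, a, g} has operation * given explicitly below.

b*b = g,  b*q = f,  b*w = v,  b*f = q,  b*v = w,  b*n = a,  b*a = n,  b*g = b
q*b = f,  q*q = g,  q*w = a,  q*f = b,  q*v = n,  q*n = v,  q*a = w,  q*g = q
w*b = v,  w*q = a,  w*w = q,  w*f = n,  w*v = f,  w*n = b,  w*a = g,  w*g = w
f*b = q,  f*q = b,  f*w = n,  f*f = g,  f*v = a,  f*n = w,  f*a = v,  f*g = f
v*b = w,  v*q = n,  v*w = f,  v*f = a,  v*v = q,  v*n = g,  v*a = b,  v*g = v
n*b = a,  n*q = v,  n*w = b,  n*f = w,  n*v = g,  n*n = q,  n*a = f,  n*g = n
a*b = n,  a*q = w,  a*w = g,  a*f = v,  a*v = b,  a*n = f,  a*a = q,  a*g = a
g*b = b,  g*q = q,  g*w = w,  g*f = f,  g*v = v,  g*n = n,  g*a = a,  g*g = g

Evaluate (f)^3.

f^1 = f
f^2 = f * f = g
f^3 = g * f = f

f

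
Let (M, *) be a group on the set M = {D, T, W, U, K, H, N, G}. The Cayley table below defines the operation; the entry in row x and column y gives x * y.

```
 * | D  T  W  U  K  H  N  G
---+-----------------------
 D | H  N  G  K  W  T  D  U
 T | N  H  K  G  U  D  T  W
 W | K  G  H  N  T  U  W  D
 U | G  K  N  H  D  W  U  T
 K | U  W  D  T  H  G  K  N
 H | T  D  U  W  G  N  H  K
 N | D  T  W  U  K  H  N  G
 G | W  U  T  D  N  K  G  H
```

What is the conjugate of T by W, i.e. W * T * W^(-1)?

The identity is N. In row W, the entry N sits in column U, so W^(-1) = U.
W * T = G
G * U = D

D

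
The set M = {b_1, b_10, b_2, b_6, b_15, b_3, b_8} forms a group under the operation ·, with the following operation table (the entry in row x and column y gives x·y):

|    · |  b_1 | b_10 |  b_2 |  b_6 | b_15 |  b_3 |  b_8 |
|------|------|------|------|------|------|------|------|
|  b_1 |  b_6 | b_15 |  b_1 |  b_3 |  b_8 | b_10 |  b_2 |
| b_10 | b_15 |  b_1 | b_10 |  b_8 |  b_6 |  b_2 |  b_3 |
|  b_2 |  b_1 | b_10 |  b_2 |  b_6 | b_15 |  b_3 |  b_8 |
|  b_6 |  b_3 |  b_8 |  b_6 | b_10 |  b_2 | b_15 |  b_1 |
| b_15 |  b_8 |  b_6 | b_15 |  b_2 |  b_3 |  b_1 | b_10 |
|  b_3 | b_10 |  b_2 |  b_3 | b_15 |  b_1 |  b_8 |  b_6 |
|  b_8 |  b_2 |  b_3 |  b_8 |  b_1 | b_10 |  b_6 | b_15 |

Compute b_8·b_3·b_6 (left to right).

b_10

b_8·b_3 = b_6
b_6·b_6 = b_10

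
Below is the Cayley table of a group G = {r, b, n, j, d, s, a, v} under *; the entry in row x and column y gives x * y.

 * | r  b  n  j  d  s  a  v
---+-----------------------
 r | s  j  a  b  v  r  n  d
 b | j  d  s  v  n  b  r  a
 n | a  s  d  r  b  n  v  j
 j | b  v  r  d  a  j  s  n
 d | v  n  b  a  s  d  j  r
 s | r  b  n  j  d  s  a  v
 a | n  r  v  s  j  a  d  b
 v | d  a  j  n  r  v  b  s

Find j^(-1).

a

First locate the identity: row s matches the header, so s is the identity.
Scan row j for s: j * a = s. Hence j^(-1) = a.
(Structurally, G here is isomorphic to Z_2 x Z_4.)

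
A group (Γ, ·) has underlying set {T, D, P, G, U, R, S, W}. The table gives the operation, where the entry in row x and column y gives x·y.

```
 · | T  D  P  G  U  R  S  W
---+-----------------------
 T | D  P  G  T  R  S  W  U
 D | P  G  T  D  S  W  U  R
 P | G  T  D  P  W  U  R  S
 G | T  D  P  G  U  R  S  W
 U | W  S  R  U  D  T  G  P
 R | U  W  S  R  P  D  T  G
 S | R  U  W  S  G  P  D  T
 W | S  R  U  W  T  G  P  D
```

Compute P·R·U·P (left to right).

T

P·R = U
U·U = D
D·P = T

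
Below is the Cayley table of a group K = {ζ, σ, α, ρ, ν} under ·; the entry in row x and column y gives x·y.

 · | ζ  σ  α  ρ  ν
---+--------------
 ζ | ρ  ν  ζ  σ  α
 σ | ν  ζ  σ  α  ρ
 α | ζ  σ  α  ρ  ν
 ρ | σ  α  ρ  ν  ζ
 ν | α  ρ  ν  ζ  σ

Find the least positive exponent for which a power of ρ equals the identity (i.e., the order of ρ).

5

The identity element is α (its row matches the header).
ρ^1 = ρ
ρ^2 = ρ·ρ = ν
ρ^3 = ν·ρ = ζ
ρ^4 = ζ·ρ = σ
ρ^5 = σ·ρ = α
The first power of ρ equal to the identity is ρ^5, so ord(ρ) = 5.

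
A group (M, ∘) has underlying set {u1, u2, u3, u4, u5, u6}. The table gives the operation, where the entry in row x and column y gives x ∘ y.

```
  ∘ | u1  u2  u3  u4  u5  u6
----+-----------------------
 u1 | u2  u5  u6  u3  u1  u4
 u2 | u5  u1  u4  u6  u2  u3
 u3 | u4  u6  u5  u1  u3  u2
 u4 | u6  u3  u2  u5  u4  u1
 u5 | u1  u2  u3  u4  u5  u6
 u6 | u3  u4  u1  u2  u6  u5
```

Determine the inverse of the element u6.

First locate the identity: row u5 matches the header, so u5 is the identity.
Scan row u6 for u5: u6 ∘ u6 = u5. Hence u6^(-1) = u6.

u6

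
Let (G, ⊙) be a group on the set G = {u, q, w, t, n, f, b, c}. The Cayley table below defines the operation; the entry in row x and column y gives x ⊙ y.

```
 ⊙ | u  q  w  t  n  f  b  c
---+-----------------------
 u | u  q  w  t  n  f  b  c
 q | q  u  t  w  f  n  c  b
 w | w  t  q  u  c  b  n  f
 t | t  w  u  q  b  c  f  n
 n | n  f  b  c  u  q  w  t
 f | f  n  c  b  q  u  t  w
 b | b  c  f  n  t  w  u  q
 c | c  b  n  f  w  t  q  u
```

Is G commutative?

t ⊙ c = n but c ⊙ t = f.
Since t and c do not commute, G is not abelian.

No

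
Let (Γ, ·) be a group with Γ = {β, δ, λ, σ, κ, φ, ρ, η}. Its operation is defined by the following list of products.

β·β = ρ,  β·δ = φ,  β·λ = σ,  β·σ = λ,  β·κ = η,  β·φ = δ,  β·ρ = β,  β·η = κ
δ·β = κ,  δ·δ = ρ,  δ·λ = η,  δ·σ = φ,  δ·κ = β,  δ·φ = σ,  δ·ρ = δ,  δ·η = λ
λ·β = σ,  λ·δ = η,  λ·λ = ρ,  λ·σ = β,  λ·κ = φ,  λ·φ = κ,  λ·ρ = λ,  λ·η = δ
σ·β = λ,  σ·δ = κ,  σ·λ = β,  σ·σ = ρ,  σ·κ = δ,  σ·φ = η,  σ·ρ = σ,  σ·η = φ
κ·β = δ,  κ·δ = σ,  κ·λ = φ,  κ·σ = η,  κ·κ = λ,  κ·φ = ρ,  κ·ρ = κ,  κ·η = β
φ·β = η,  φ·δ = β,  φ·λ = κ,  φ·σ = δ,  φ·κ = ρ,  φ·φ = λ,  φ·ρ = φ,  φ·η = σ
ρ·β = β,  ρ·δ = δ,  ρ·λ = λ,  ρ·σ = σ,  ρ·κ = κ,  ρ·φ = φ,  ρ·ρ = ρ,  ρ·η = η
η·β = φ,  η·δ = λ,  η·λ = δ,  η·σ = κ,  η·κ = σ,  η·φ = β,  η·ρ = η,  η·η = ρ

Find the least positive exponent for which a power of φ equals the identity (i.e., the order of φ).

4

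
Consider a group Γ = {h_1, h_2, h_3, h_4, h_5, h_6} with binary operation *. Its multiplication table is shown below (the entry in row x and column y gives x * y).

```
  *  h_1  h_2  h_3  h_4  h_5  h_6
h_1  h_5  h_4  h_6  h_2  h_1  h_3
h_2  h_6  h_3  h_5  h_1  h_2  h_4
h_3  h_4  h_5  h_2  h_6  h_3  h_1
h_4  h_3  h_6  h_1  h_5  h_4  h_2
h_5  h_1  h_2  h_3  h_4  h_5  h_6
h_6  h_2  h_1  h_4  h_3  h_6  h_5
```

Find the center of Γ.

{h_5}

An element z is central iff its row equals its column in the table.
For h_4: h_4 * h_2 = h_6 ≠ h_1 = h_2 * h_4, so h_4 ∉ Z.
Checking each element this way leaves Z(Γ) = {h_5}.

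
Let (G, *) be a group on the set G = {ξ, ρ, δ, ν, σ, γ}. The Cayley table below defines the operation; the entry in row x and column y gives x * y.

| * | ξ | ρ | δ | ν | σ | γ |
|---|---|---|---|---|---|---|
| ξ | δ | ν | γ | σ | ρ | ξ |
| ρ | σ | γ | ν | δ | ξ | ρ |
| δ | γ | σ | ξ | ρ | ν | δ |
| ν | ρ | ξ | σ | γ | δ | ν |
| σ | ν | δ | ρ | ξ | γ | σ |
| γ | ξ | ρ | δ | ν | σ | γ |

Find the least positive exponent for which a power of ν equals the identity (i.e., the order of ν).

2

The identity element is γ (its row matches the header).
ν^1 = ν
ν^2 = ν * ν = γ
The first power of ν equal to the identity is ν^2, so ord(ν) = 2.
(Structurally, G here is isomorphic to the symmetric group S_3.)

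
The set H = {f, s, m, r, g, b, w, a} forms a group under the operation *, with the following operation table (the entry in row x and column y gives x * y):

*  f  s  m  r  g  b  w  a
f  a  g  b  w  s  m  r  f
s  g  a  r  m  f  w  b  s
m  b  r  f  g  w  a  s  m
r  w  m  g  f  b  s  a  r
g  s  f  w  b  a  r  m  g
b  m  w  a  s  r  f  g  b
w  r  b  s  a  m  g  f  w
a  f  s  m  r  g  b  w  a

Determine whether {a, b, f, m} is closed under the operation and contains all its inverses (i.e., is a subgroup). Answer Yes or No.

Yes

{a, b, f, m} contains the identity a.
Checking products: every product of two elements of {a, b, f, m} (read from the table) lies in {a, b, f, m}, so the set is closed.
In a finite group, a nonempty closed subset is a subgroup. So {a, b, f, m} ≤ H.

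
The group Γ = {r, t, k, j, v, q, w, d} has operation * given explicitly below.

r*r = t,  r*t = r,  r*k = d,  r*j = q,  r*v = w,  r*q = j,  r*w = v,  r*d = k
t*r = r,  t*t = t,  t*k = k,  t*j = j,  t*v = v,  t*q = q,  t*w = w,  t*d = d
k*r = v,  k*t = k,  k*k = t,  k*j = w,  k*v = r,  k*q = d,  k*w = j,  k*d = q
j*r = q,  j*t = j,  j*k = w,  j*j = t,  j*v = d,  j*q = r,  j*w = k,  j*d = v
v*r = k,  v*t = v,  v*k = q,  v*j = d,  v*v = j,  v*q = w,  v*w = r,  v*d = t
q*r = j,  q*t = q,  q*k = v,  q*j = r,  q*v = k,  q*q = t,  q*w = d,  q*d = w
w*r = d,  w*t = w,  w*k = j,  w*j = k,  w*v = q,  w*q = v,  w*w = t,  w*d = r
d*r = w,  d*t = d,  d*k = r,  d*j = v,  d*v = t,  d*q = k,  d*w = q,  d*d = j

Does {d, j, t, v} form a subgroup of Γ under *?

Yes

{d, j, t, v} contains the identity t.
Checking products: every product of two elements of {d, j, t, v} (read from the table) lies in {d, j, t, v}, so the set is closed.
In a finite group, a nonempty closed subset is a subgroup. So {d, j, t, v} ≤ Γ.
(Structurally, Γ here is isomorphic to the dihedral group D_4.)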